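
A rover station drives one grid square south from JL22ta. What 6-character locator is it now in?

Latitude subsquare a = 0; −1 → -1, wraps to 23 = x, carry into square.
Latitude square 2; −1 → 1.
The longitude characters are unchanged.

JL21tx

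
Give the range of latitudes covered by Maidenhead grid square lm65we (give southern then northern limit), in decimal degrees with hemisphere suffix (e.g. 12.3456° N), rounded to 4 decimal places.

35.1667° N, 35.2083° N

Field L=11, M=12: +11·20° lon, +12·10° lat → SW at lon 40°, lat 30°.
Square 6, 5: +6·2° lon, +5·1° lat → SW at lon 52°, lat 35°.
Subsquare w=22, e=4: +22·0.0833333° lon, +4·0.0416667° lat → SW at lon 53.8333°, lat 35.1667°.
Cell spans 0.0833333° lon × 0.0416667° lat.
south 35.1667° N, north 35.2083° N.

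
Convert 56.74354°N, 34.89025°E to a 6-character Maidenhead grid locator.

KO76kr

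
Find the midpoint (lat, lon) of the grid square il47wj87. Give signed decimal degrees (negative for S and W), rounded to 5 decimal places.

27.40625, -10.09583

Field I=8, L=11: +8·20° lon, +11·10° lat → SW at lon -20°, lat 20°.
Square 4, 7: +4·2° lon, +7·1° lat → SW at lon -12°, lat 27°.
Subsquare w=22, j=9: +22·0.0833333° lon, +9·0.0416667° lat → SW at lon -10.1667°, lat 27.375°.
Extended square 8, 7: +8·0.00833333° lon, +7·0.00416667° lat → SW at lon -10.1°, lat 27.4042°.
Cell spans 0.00833333° lon × 0.00416667° lat. Centre is SW corner plus half of each.
latitude 27.40625, longitude -10.09583.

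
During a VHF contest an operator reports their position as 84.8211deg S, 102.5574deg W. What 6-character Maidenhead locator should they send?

DA85re

Shift to the Maidenhead origin (180°W, 90°S): lon 77.4426, lat 5.1789.
Field: lon ⌊77.4426/20⌋ = 3 → D; lat ⌊5.1789/10⌋ = 0 → A.
Square: lon ⌊17.4426/2⌋ = 8; lat ⌊5.1789/1⌋ = 5.
Subsquare: lon ⌊1.4426/0.0833333⌋ = 17 → r; lat ⌊0.1789/0.0416667⌋ = 4 → e.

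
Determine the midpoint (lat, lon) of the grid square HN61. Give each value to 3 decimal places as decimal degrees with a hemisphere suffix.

Field H=7, N=13: +7·20° lon, +13·10° lat → SW at lon -40°, lat 40°.
Square 6, 1: +6·2° lon, +1·1° lat → SW at lon -28°, lat 41°.
Cell spans 2° lon × 1° lat. Centre is SW corner plus half of each.
latitude 41.500° N, longitude 27.000° W.

41.500° N, 27.000° W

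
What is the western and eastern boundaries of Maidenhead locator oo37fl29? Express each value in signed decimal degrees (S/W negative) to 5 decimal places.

106.43333, 106.44167

Field O=14, O=14: +14·20° lon, +14·10° lat → SW at lon 100°, lat 50°.
Square 3, 7: +3·2° lon, +7·1° lat → SW at lon 106°, lat 57°.
Subsquare f=5, l=11: +5·0.0833333° lon, +11·0.0416667° lat → SW at lon 106.417°, lat 57.4583°.
Extended square 2, 9: +2·0.00833333° lon, +9·0.00416667° lat → SW at lon 106.433°, lat 57.4958°.
Cell spans 0.00833333° lon × 0.00416667° lat.
west 106.43333, east 106.44167.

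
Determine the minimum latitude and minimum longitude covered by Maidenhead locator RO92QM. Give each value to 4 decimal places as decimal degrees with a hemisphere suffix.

52.5000° N, 179.3333° E

Field R=17, O=14: +17·20° lon, +14·10° lat → SW at lon 160°, lat 50°.
Square 9, 2: +9·2° lon, +2·1° lat → SW at lon 178°, lat 52°.
Subsquare q=16, m=12: +16·0.0833333° lon, +12·0.0416667° lat → SW at lon 179.333°, lat 52.5°.
latitude 52.5000° N, longitude 179.3333° E.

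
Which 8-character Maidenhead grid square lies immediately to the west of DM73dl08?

DM73cl98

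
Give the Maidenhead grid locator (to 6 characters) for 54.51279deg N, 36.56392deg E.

KO84gm

Offset from 180°W / 90°S: lon 216.5639°, lat 144.5128°.
Field: lon ⌊216.5639/20⌋ = 10 → K; lat ⌊144.5128/10⌋ = 14 → O.
Square: lon ⌊16.5639/2⌋ = 8; lat ⌊4.5128/1⌋ = 4.
Subsquare: lon ⌊0.5639/0.0833333⌋ = 6 → g; lat ⌊0.5128/0.0416667⌋ = 12 → m.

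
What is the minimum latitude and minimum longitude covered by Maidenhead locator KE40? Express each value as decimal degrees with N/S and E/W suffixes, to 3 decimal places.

50.000° S, 28.000° E

Field K=10, E=4: +10·20° lon, +4·10° lat → SW at lon 20°, lat -50°.
Square 4, 0: +4·2° lon, +0·1° lat → SW at lon 28°, lat -50°.
latitude 50.000° S, longitude 28.000° E.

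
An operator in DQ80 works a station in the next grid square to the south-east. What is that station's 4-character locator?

Longitude square 8; +1 → 9.
Latitude square 0; −1 → -1, wraps to 9, carry into field.
Latitude field Q = 16; −1 → 15 = P.

DP99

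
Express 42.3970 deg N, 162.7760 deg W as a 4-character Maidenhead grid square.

Add 180° to longitude and 90° to latitude: 17.22, 132.40.
Field: 17.22/20 → 0 → A, 132.40/10 → 13 → N; chars AN.
Square: 17.22/2 → 8, 2.40/1 → 2; chars 82.

AN82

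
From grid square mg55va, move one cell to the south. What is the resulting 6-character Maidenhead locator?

Latitude subsquare a = 0; −1 → -1, wraps to 23 = x, carry into square.
Latitude square 5; −1 → 4.
The longitude characters are unchanged.

MG54vx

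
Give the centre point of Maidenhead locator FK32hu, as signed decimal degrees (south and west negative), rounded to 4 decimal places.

12.8542, -73.3750

Field F=5, K=10: +5·20° lon, +10·10° lat → SW at lon -80°, lat 10°.
Square 3, 2: +3·2° lon, +2·1° lat → SW at lon -74°, lat 12°.
Subsquare h=7, u=20: +7·0.0833333° lon, +20·0.0416667° lat → SW at lon -73.4167°, lat 12.8333°.
Cell spans 0.0833333° lon × 0.0416667° lat. Centre is SW corner plus half of each.
latitude 12.8542, longitude -73.3750.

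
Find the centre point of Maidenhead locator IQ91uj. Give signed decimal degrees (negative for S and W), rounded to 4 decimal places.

71.3958, -0.2917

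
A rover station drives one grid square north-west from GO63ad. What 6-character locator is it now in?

GO53xe

Longitude subsquare a = 0; −1 → -1, wraps to 23 = x, carry into square.
Longitude square 6; −1 → 5.
Latitude subsquare d = 3; +1 → 4 = e.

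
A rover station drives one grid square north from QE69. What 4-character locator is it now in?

QF60

Latitude square 9; +1 → 10, wraps to 0, carry into field.
Latitude field E = 4; +1 → 5 = F.
The longitude characters are unchanged.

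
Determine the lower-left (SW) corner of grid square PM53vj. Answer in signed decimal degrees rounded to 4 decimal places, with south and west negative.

Field P=15, M=12: +15·20° lon, +12·10° lat → SW at lon 120°, lat 30°.
Square 5, 3: +5·2° lon, +3·1° lat → SW at lon 130°, lat 33°.
Subsquare v=21, j=9: +21·0.0833333° lon, +9·0.0416667° lat → SW at lon 131.75°, lat 33.375°.
latitude 33.3750, longitude 131.7500.

33.3750, 131.7500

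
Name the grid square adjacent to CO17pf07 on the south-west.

Longitude extended square 0; −1 → -1, wraps to 9, carry into subsquare.
Longitude subsquare p = 15; −1 → 14 = o.
Latitude extended square 7; −1 → 6.

CO17of96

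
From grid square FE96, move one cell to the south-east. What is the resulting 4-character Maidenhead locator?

GE05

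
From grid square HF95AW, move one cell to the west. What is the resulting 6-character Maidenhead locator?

Longitude subsquare a = 0; −1 → -1, wraps to 23 = x, carry into square.
Longitude square 9; −1 → 8.
The latitude characters are unchanged.

HF85xw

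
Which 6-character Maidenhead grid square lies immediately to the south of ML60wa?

MK69wx

Latitude subsquare a = 0; −1 → -1, wraps to 23 = x, carry into square.
Latitude square 0; −1 → -1, wraps to 9, carry into field.
Latitude field L = 11; −1 → 10 = K.
The longitude characters are unchanged.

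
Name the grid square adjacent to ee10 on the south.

ED19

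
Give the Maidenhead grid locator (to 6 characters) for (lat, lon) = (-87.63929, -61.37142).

Add 180° to longitude and 90° to latitude: 118.6286, 2.3607.
Field: lon ⌊118.6286/20⌋ = 5 → F; lat ⌊2.3607/10⌋ = 0 → A.
Square: lon ⌊18.6286/2⌋ = 9; lat ⌊2.3607/1⌋ = 2.
Subsquare: lon ⌊0.6286/0.0833333⌋ = 7 → h; lat ⌊0.3607/0.0416667⌋ = 8 → i.

FA92hi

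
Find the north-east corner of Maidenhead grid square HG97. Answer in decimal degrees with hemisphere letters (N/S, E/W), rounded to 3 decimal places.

22.000° S, 20.000° W

Field H=7, G=6: +7·20° lon, +6·10° lat → SW at lon -40°, lat -30°.
Square 9, 7: +9·2° lon, +7·1° lat → SW at lon -22°, lat -23°.
Cell spans 2° lon × 1° lat. NE corner is SW corner plus one full cell.
latitude 22.000° S, longitude 20.000° W.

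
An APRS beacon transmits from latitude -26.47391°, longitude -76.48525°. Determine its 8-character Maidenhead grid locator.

FG13sm16

Offset from 180°W / 90°S: lon 103.51475°, lat 63.52609°.
Field (20°×10°, letters A–R): 103.51475/20 → 5 → F, 63.52609/10 → 6 → G; chars FG.
Square (2°×1°, digits 0–9): 3.51475/2 → 1, 3.52609/1 → 3; chars 13.
Subsquare (5′×2.5′, letters a–x): 1.51475/0.0833333 → 18 → s, 0.52609/0.0416667 → 12 → m; chars sm.
Extended square (30″×15″, digits 0–9): 0.01475/0.00833333 → 1, 0.02609/0.00416667 → 6; chars 16.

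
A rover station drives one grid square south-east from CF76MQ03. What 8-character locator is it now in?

CF76mq12

Longitude extended square 0; +1 → 1.
Latitude extended square 3; −1 → 2.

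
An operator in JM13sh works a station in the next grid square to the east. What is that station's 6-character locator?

JM13th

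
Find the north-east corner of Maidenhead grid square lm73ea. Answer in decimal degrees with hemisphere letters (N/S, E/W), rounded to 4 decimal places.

33.0417° N, 54.4167° E

Field L=11, M=12: +11·20° lon, +12·10° lat → SW at lon 40°, lat 30°.
Square 7, 3: +7·2° lon, +3·1° lat → SW at lon 54°, lat 33°.
Subsquare e=4, a=0: +4·0.0833333° lon, +0·0.0416667° lat → SW at lon 54.3333°, lat 33°.
Cell spans 0.0833333° lon × 0.0416667° lat. NE corner is SW corner plus one full cell.
latitude 33.0417° N, longitude 54.4167° E.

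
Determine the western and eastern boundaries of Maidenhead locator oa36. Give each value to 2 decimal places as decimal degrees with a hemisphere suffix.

106.00° E, 108.00° E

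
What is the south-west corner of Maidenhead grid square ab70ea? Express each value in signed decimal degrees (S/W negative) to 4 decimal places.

-80.0000, -165.6667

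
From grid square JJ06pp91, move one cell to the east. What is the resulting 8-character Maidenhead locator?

Longitude extended square 9; +1 → 10, wraps to 0, carry into subsquare.
Longitude subsquare p = 15; +1 → 16 = q.
The latitude characters are unchanged.

JJ06qp01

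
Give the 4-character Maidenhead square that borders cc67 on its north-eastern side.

Longitude square 6; +1 → 7.
Latitude square 7; +1 → 8.

CC78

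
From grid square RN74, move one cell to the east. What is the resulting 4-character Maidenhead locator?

Longitude square 7; +1 → 8.
The latitude characters are unchanged.

RN84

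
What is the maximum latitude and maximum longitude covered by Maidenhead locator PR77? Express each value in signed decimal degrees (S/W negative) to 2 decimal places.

88.00, 136.00

Field P=15, R=17: +15·20° lon, +17·10° lat → SW at lon 120°, lat 80°.
Square 7, 7: +7·2° lon, +7·1° lat → SW at lon 134°, lat 87°.
Cell spans 2° lon × 1° lat. NE corner is SW corner plus one full cell.
latitude 88.00, longitude 136.00.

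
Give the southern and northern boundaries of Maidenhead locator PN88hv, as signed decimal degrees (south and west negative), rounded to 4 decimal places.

48.8750, 48.9167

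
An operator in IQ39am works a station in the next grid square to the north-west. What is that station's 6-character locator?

Longitude subsquare a = 0; −1 → -1, wraps to 23 = x, carry into square.
Longitude square 3; −1 → 2.
Latitude subsquare m = 12; +1 → 13 = n.

IQ29xn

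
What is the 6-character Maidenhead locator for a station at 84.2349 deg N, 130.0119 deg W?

CR44xf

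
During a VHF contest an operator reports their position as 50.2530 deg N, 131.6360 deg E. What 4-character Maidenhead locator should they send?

PO50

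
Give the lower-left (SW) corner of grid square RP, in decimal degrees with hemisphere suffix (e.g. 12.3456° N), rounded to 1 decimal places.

60.0° N, 160.0° E

Field R=17, P=15: +17·20° lon, +15·10° lat → SW at lon 160°, lat 60°.
latitude 60.0° N, longitude 160.0° E.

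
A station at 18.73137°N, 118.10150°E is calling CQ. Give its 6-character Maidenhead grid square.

OK98br

Add 180° to longitude and 90° to latitude: 298.1015, 108.7314.
Field: 298.1015/20 → 14 → O, 108.7314/10 → 10 → K; chars OK.
Square: 18.1015/2 → 9, 8.7314/1 → 8; chars 98.
Subsquare: 0.1015/0.0833333 → 1 → b, 0.7314/0.0416667 → 17 → r; chars br.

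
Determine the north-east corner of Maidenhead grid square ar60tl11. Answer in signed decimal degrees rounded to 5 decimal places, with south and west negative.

Field A=0, R=17: +0·20° lon, +17·10° lat → SW at lon -180°, lat 80°.
Square 6, 0: +6·2° lon, +0·1° lat → SW at lon -168°, lat 80°.
Subsquare t=19, l=11: +19·0.0833333° lon, +11·0.0416667° lat → SW at lon -166.417°, lat 80.4583°.
Extended square 1, 1: +1·0.00833333° lon, +1·0.00416667° lat → SW at lon -166.408°, lat 80.4625°.
Cell spans 0.00833333° lon × 0.00416667° lat. NE corner is SW corner plus one full cell.
latitude 80.46667, longitude -166.40000.

80.46667, -166.40000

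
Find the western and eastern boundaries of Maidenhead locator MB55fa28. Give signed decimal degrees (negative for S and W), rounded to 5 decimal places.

70.43333, 70.44167

Field M=12, B=1: +12·20° lon, +1·10° lat → SW at lon 60°, lat -80°.
Square 5, 5: +5·2° lon, +5·1° lat → SW at lon 70°, lat -75°.
Subsquare f=5, a=0: +5·0.0833333° lon, +0·0.0416667° lat → SW at lon 70.4167°, lat -75°.
Extended square 2, 8: +2·0.00833333° lon, +8·0.00416667° lat → SW at lon 70.4333°, lat -74.9667°.
Cell spans 0.00833333° lon × 0.00416667° lat.
west 70.43333, east 70.44167.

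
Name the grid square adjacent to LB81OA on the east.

Longitude subsquare o = 14; +1 → 15 = p.
The latitude characters are unchanged.

LB81pa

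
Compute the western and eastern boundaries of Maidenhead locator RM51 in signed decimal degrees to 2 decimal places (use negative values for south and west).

170.00, 172.00

Field R=17, M=12: +17·20° lon, +12·10° lat → SW at lon 160°, lat 30°.
Square 5, 1: +5·2° lon, +1·1° lat → SW at lon 170°, lat 31°.
Cell spans 2° lon × 1° lat.
west 170.00, east 172.00.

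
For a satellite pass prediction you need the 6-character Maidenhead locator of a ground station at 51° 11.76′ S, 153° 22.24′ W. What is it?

BD38ht

Add 180° to longitude and 90° to latitude: 26.6293, 38.8040.
Field: lon ⌊26.6293/20⌋ = 1 → B; lat ⌊38.8040/10⌋ = 3 → D.
Square: lon ⌊6.6293/2⌋ = 3; lat ⌊8.8040/1⌋ = 8.
Subsquare: lon ⌊0.6293/0.0833333⌋ = 7 → h; lat ⌊0.8040/0.0416667⌋ = 19 → t.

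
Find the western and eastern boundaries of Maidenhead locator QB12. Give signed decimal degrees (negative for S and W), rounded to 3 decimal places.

142.000, 144.000

Field Q=16, B=1: +16·20° lon, +1·10° lat → SW at lon 140°, lat -80°.
Square 1, 2: +1·2° lon, +2·1° lat → SW at lon 142°, lat -78°.
Cell spans 2° lon × 1° lat.
west 142.000, east 144.000.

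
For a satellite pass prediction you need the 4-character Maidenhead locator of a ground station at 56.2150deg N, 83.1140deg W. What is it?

Shift to the Maidenhead origin (180°W, 90°S): lon 96.89, lat 146.22.
Field: lon ⌊96.89/20⌋ = 4 → E; lat ⌊146.22/10⌋ = 14 → O.
Square: lon ⌊16.89/2⌋ = 8; lat ⌊6.22/1⌋ = 6.

EO86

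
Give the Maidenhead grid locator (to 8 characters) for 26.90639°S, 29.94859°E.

KG43xc32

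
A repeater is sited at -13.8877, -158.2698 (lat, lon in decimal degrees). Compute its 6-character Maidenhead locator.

BH06uc

Shift to the Maidenhead origin (180°W, 90°S): lon 21.7302, lat 76.1123.
Field (20°×10°, letters A–R): lon ⌊21.7302/20⌋ = 1 → B; lat ⌊76.1123/10⌋ = 7 → H.
Square (2°×1°, digits 0–9): lon ⌊1.7302/2⌋ = 0; lat ⌊6.1123/1⌋ = 6.
Subsquare (5′×2.5′, letters a–x): lon ⌊1.7302/0.0833333⌋ = 20 → u; lat ⌊0.1123/0.0416667⌋ = 2 → c.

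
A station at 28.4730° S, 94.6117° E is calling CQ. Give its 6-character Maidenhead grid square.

Shift to the Maidenhead origin (180°W, 90°S): lon 274.6117, lat 61.5270.
Field: 274.6117/20 → 13 → N, 61.5270/10 → 6 → G; chars NG.
Square: 14.6117/2 → 7, 1.5270/1 → 1; chars 71.
Subsquare: 0.6117/0.0833333 → 7 → h, 0.5270/0.0416667 → 12 → m; chars hm.

NG71hm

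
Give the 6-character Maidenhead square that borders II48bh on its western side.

II48ah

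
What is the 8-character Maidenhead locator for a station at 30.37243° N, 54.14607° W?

GM20wi29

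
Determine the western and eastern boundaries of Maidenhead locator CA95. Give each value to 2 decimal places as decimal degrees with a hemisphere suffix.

Field C=2, A=0: +2·20° lon, +0·10° lat → SW at lon -140°, lat -90°.
Square 9, 5: +9·2° lon, +5·1° lat → SW at lon -122°, lat -85°.
Cell spans 2° lon × 1° lat.
west 122.00° W, east 120.00° W.

122.00° W, 120.00° W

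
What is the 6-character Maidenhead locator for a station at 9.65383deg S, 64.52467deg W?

FI70ri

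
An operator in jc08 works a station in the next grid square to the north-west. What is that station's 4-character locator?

IC99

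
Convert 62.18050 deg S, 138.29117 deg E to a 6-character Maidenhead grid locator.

PC97dt

Shift to the Maidenhead origin (180°W, 90°S): lon 318.2912, lat 27.8195.
Field: 318.2912/20 → 15 → P, 27.8195/10 → 2 → C; chars PC.
Square: 18.2912/2 → 9, 7.8195/1 → 7; chars 97.
Subsquare: 0.2912/0.0833333 → 3 → d, 0.8195/0.0416667 → 19 → t; chars dt.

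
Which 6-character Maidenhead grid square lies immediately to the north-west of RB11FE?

RB11ef

Longitude subsquare f = 5; −1 → 4 = e.
Latitude subsquare e = 4; +1 → 5 = f.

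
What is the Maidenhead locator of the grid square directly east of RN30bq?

RN30cq

Longitude subsquare b = 1; +1 → 2 = c.
The latitude characters are unchanged.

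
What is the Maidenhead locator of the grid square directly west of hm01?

Longitude square 0; −1 → -1, wraps to 9, carry into field.
Longitude field H = 7; −1 → 6 = G.
The latitude characters are unchanged.

GM91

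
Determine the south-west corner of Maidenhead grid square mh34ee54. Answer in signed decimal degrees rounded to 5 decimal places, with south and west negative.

-15.81667, 66.37500

Field M=12, H=7: +12·20° lon, +7·10° lat → SW at lon 60°, lat -20°.
Square 3, 4: +3·2° lon, +4·1° lat → SW at lon 66°, lat -16°.
Subsquare e=4, e=4: +4·0.0833333° lon, +4·0.0416667° lat → SW at lon 66.3333°, lat -15.8333°.
Extended square 5, 4: +5·0.00833333° lon, +4·0.00416667° lat → SW at lon 66.375°, lat -15.8167°.
latitude -15.81667, longitude 66.37500.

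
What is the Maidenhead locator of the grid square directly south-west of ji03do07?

Longitude extended square 0; −1 → -1, wraps to 9, carry into subsquare.
Longitude subsquare d = 3; −1 → 2 = c.
Latitude extended square 7; −1 → 6.

JI03co96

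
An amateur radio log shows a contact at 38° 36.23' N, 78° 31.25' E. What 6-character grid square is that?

MM98go

Offset from 180°W / 90°S: lon 258.5208°, lat 128.6038°.
Field: lon ⌊258.5208/20⌋ = 12 → M; lat ⌊128.6038/10⌋ = 12 → M.
Square: lon ⌊18.5208/2⌋ = 9; lat ⌊8.6038/1⌋ = 8.
Subsquare: lon ⌊0.5208/0.0833333⌋ = 6 → g; lat ⌊0.6038/0.0416667⌋ = 14 → o.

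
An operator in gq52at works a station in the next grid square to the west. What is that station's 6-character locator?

GQ42xt

Longitude subsquare a = 0; −1 → -1, wraps to 23 = x, carry into square.
Longitude square 5; −1 → 4.
The latitude characters are unchanged.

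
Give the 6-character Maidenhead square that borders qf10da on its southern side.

QE19dx

Latitude subsquare a = 0; −1 → -1, wraps to 23 = x, carry into square.
Latitude square 0; −1 → -1, wraps to 9, carry into field.
Latitude field F = 5; −1 → 4 = E.
The longitude characters are unchanged.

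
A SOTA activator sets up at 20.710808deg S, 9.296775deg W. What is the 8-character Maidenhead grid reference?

Shift to the Maidenhead origin (180°W, 90°S): lon 170.70323, lat 69.28919.
Field: 170.70323/20 → 8 → I, 69.28919/10 → 6 → G; chars IG.
Square: 10.70323/2 → 5, 9.28919/1 → 9; chars 59.
Subsquare: 0.70323/0.0833333 → 8 → i, 0.28919/0.0416667 → 6 → g; chars ig.
Extended square: 0.03656/0.00833333 → 4, 0.03919/0.00416667 → 9; chars 49.

IG59ig49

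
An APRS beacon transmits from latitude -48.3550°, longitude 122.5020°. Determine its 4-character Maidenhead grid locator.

PE11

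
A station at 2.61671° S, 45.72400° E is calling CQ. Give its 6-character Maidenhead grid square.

LI27uj

Add 180° to longitude and 90° to latitude: 225.7240, 87.3833.
Field (20°×10°, letters A–R): lon ⌊225.7240/20⌋ = 11 → L; lat ⌊87.3833/10⌋ = 8 → I.
Square (2°×1°, digits 0–9): lon ⌊5.7240/2⌋ = 2; lat ⌊7.3833/1⌋ = 7.
Subsquare (5′×2.5′, letters a–x): lon ⌊1.7240/0.0833333⌋ = 20 → u; lat ⌊0.3833/0.0416667⌋ = 9 → j.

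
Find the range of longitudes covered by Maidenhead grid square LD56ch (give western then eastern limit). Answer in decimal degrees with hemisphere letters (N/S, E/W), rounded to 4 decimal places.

50.1667° E, 50.2500° E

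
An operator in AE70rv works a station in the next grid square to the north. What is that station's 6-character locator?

AE70rw

Latitude subsquare v = 21; +1 → 22 = w.
The longitude characters are unchanged.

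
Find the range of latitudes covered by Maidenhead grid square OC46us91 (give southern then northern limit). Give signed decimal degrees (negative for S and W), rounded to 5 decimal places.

-63.24583, -63.24167

Field O=14, C=2: +14·20° lon, +2·10° lat → SW at lon 100°, lat -70°.
Square 4, 6: +4·2° lon, +6·1° lat → SW at lon 108°, lat -64°.
Subsquare u=20, s=18: +20·0.0833333° lon, +18·0.0416667° lat → SW at lon 109.667°, lat -63.25°.
Extended square 9, 1: +9·0.00833333° lon, +1·0.00416667° lat → SW at lon 109.742°, lat -63.2458°.
Cell spans 0.00833333° lon × 0.00416667° lat.
south -63.24583, north -63.24167.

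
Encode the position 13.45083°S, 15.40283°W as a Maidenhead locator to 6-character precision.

IH26hn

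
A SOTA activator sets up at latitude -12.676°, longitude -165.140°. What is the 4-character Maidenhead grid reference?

AH77

Shift to the Maidenhead origin (180°W, 90°S): lon 14.86, lat 77.32.
Field: 14.86/20 → 0 → A, 77.32/10 → 7 → H; chars AH.
Square: 14.86/2 → 7, 7.32/1 → 7; chars 77.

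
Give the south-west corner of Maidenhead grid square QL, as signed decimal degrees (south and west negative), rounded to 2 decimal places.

Field Q=16, L=11: +16·20° lon, +11·10° lat → SW at lon 140°, lat 20°.
latitude 20.00, longitude 140.00.

20.00, 140.00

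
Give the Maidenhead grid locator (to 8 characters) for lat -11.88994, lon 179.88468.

RH98wc66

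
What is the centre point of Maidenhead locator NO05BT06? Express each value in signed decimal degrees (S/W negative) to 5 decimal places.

55.81875, 80.08750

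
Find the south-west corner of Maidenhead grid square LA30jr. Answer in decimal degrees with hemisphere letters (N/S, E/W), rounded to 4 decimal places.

89.2917° S, 46.7500° E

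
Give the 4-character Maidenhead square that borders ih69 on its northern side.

Latitude square 9; +1 → 10, wraps to 0, carry into field.
Latitude field H = 7; +1 → 8 = I.
The longitude characters are unchanged.

II60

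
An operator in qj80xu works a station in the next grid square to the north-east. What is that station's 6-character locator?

Longitude subsquare x = 23; +1 → 24, wraps to 0 = a, carry into square.
Longitude square 8; +1 → 9.
Latitude subsquare u = 20; +1 → 21 = v.

QJ90av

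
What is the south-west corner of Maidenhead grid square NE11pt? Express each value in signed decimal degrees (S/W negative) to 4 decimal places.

-48.2083, 83.2500

Field N=13, E=4: +13·20° lon, +4·10° lat → SW at lon 80°, lat -50°.
Square 1, 1: +1·2° lon, +1·1° lat → SW at lon 82°, lat -49°.
Subsquare p=15, t=19: +15·0.0833333° lon, +19·0.0416667° lat → SW at lon 83.25°, lat -48.2083°.
latitude -48.2083, longitude 83.2500.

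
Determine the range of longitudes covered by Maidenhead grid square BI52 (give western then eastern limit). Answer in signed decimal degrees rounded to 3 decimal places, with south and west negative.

Field B=1, I=8: +1·20° lon, +8·10° lat → SW at lon -160°, lat -10°.
Square 5, 2: +5·2° lon, +2·1° lat → SW at lon -150°, lat -8°.
Cell spans 2° lon × 1° lat.
west -150.000, east -148.000.

-150.000, -148.000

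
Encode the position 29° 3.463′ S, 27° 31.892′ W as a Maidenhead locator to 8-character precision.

HG60fw66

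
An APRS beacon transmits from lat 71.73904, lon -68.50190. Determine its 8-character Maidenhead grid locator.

FQ51rr97

Offset from 180°W / 90°S: lon 111.49810°, lat 161.73904°.
Field (20°×10°, letters A–R): 111.49810/20 → 5 → F, 161.73904/10 → 16 → Q; chars FQ.
Square (2°×1°, digits 0–9): 11.49810/2 → 5, 1.73904/1 → 1; chars 51.
Subsquare (5′×2.5′, letters a–x): 1.49810/0.0833333 → 17 → r, 0.73904/0.0416667 → 17 → r; chars rr.
Extended square (30″×15″, digits 0–9): 0.08143/0.00833333 → 9, 0.03071/0.00416667 → 7; chars 97.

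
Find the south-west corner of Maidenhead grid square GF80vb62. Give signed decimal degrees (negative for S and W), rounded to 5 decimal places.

Field G=6, F=5: +6·20° lon, +5·10° lat → SW at lon -60°, lat -40°.
Square 8, 0: +8·2° lon, +0·1° lat → SW at lon -44°, lat -40°.
Subsquare v=21, b=1: +21·0.0833333° lon, +1·0.0416667° lat → SW at lon -42.25°, lat -39.9583°.
Extended square 6, 2: +6·0.00833333° lon, +2·0.00416667° lat → SW at lon -42.2°, lat -39.95°.
latitude -39.95000, longitude -42.20000.

-39.95000, -42.20000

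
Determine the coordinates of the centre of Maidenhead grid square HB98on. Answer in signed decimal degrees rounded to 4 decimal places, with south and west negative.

Field H=7, B=1: +7·20° lon, +1·10° lat → SW at lon -40°, lat -80°.
Square 9, 8: +9·2° lon, +8·1° lat → SW at lon -22°, lat -72°.
Subsquare o=14, n=13: +14·0.0833333° lon, +13·0.0416667° lat → SW at lon -20.8333°, lat -71.4583°.
Cell spans 0.0833333° lon × 0.0416667° lat. Centre is SW corner plus half of each.
latitude -71.4375, longitude -20.7917.

-71.4375, -20.7917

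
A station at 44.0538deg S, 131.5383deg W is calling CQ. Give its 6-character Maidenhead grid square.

Offset from 180°W / 90°S: lon 48.4617°, lat 45.9462°.
Field (20°×10°, letters A–R): 48.4617/20 → 2 → C, 45.9462/10 → 4 → E; chars CE.
Square (2°×1°, digits 0–9): 8.4617/2 → 4, 5.9462/1 → 5; chars 45.
Subsquare (5′×2.5′, letters a–x): 0.4617/0.0833333 → 5 → f, 0.9462/0.0416667 → 22 → w; chars fw.

CE45fw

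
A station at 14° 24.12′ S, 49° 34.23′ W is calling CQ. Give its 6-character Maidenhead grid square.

Shift to the Maidenhead origin (180°W, 90°S): lon 130.4295, lat 75.5980.
Field: 130.4295/20 → 6 → G, 75.5980/10 → 7 → H; chars GH.
Square: 10.4295/2 → 5, 5.5980/1 → 5; chars 55.
Subsquare: 0.4295/0.0833333 → 5 → f, 0.5980/0.0416667 → 14 → o; chars fo.

GH55fo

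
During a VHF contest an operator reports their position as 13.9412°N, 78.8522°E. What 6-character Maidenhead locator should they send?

MK93kw

Shift to the Maidenhead origin (180°W, 90°S): lon 258.8522, lat 103.9412.
Field (20°×10°, letters A–R): 258.8522/20 → 12 → M, 103.9412/10 → 10 → K; chars MK.
Square (2°×1°, digits 0–9): 18.8522/2 → 9, 3.9412/1 → 3; chars 93.
Subsquare (5′×2.5′, letters a–x): 0.8522/0.0833333 → 10 → k, 0.9412/0.0416667 → 22 → w; chars kw.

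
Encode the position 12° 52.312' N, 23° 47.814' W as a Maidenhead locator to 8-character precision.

Offset from 180°W / 90°S: lon 156.20310°, lat 102.87187°.
Field: lon ⌊156.20310/20⌋ = 7 → H; lat ⌊102.87187/10⌋ = 10 → K.
Square: lon ⌊16.20310/2⌋ = 8; lat ⌊2.87187/1⌋ = 2.
Subsquare: lon ⌊0.20310/0.0833333⌋ = 2 → c; lat ⌊0.87187/0.0416667⌋ = 20 → u.
Extended square: lon ⌊0.03643/0.00833333⌋ = 4; lat ⌊0.03853/0.00416667⌋ = 9.

HK82cu49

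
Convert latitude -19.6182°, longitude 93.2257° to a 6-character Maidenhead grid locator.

NH60oj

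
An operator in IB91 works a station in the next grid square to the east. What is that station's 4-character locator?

JB01

Longitude square 9; +1 → 10, wraps to 0, carry into field.
Longitude field I = 8; +1 → 9 = J.
The latitude characters are unchanged.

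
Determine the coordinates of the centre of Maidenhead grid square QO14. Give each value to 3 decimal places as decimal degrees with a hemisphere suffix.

54.500° N, 143.000° E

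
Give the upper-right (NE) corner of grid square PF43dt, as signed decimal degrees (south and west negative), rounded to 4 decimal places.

Field P=15, F=5: +15·20° lon, +5·10° lat → SW at lon 120°, lat -40°.
Square 4, 3: +4·2° lon, +3·1° lat → SW at lon 128°, lat -37°.
Subsquare d=3, t=19: +3·0.0833333° lon, +19·0.0416667° lat → SW at lon 128.25°, lat -36.2083°.
Cell spans 0.0833333° lon × 0.0416667° lat. NE corner is SW corner plus one full cell.
latitude -36.1667, longitude 128.3333.

-36.1667, 128.3333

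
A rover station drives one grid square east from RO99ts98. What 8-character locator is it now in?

RO99us08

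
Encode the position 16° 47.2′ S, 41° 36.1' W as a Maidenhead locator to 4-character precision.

Add 180° to longitude and 90° to latitude: 138.40, 73.21.
Field (20°×10°, letters A–R): 138.40/20 → 6 → G, 73.21/10 → 7 → H; chars GH.
Square (2°×1°, digits 0–9): 18.40/2 → 9, 3.21/1 → 3; chars 93.

GH93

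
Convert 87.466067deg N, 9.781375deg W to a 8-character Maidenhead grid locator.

Shift to the Maidenhead origin (180°W, 90°S): lon 170.21863, lat 177.46607.
Field: 170.21863/20 → 8 → I, 177.46607/10 → 17 → R; chars IR.
Square: 10.21863/2 → 5, 7.46607/1 → 7; chars 57.
Subsquare: 0.21863/0.0833333 → 2 → c, 0.46607/0.0416667 → 11 → l; chars cl.
Extended square: 0.05196/0.00833333 → 6, 0.00773/0.00416667 → 1; chars 61.

IR57cl61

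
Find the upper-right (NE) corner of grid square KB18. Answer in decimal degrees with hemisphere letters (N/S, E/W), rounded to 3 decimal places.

71.000° S, 24.000° E

Field K=10, B=1: +10·20° lon, +1·10° lat → SW at lon 20°, lat -80°.
Square 1, 8: +1·2° lon, +8·1° lat → SW at lon 22°, lat -72°.
Cell spans 2° lon × 1° lat. NE corner is SW corner plus one full cell.
latitude 71.000° S, longitude 24.000° E.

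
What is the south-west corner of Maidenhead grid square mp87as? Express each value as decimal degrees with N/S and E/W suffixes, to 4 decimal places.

67.7500° N, 76.0000° E

Field M=12, P=15: +12·20° lon, +15·10° lat → SW at lon 60°, lat 60°.
Square 8, 7: +8·2° lon, +7·1° lat → SW at lon 76°, lat 67°.
Subsquare a=0, s=18: +0·0.0833333° lon, +18·0.0416667° lat → SW at lon 76°, lat 67.75°.
latitude 67.7500° N, longitude 76.0000° E.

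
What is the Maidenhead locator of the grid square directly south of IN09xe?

Latitude subsquare e = 4; −1 → 3 = d.
The longitude characters are unchanged.

IN09xd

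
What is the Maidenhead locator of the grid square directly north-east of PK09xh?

PK19ai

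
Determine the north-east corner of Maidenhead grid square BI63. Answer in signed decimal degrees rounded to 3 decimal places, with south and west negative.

-6.000, -146.000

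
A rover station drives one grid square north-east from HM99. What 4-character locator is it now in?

Longitude square 9; +1 → 10, wraps to 0, carry into field.
Longitude field H = 7; +1 → 8 = I.
Latitude square 9; +1 → 10, wraps to 0, carry into field.
Latitude field M = 12; +1 → 13 = N.

IN00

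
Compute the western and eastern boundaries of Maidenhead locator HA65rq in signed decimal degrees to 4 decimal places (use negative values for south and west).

Field H=7, A=0: +7·20° lon, +0·10° lat → SW at lon -40°, lat -90°.
Square 6, 5: +6·2° lon, +5·1° lat → SW at lon -28°, lat -85°.
Subsquare r=17, q=16: +17·0.0833333° lon, +16·0.0416667° lat → SW at lon -26.5833°, lat -84.3333°.
Cell spans 0.0833333° lon × 0.0416667° lat.
west -26.5833, east -26.5000.

-26.5833, -26.5000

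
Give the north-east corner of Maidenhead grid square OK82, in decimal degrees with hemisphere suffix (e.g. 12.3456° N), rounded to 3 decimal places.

13.000° N, 118.000° E

Field O=14, K=10: +14·20° lon, +10·10° lat → SW at lon 100°, lat 10°.
Square 8, 2: +8·2° lon, +2·1° lat → SW at lon 116°, lat 12°.
Cell spans 2° lon × 1° lat. NE corner is SW corner plus one full cell.
latitude 13.000° N, longitude 118.000° E.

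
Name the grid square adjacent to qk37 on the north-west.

QK28

Longitude square 3; −1 → 2.
Latitude square 7; +1 → 8.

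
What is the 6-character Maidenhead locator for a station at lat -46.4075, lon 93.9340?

NE63xo

Offset from 180°W / 90°S: lon 273.9340°, lat 43.5925°.
Field (20°×10°, letters A–R): lon ⌊273.9340/20⌋ = 13 → N; lat ⌊43.5925/10⌋ = 4 → E.
Square (2°×1°, digits 0–9): lon ⌊13.9340/2⌋ = 6; lat ⌊3.5925/1⌋ = 3.
Subsquare (5′×2.5′, letters a–x): lon ⌊1.9340/0.0833333⌋ = 23 → x; lat ⌊0.5925/0.0416667⌋ = 14 → o.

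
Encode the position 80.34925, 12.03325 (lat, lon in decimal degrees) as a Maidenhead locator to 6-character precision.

Shift to the Maidenhead origin (180°W, 90°S): lon 192.0333, lat 170.3492.
Field: 192.0333/20 → 9 → J, 170.3492/10 → 17 → R; chars JR.
Square: 12.0333/2 → 6, 0.3492/1 → 0; chars 60.
Subsquare: 0.0333/0.0833333 → 0 → a, 0.3492/0.0416667 → 8 → i; chars ai.

JR60ai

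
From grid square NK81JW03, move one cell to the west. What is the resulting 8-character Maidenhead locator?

Longitude extended square 0; −1 → -1, wraps to 9, carry into subsquare.
Longitude subsquare j = 9; −1 → 8 = i.
The latitude characters are unchanged.

NK81iw93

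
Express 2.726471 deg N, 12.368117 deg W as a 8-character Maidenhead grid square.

Add 180° to longitude and 90° to latitude: 167.63188, 92.72647.
Field (20°×10°, letters A–R): lon ⌊167.63188/20⌋ = 8 → I; lat ⌊92.72647/10⌋ = 9 → J.
Square (2°×1°, digits 0–9): lon ⌊7.63188/2⌋ = 3; lat ⌊2.72647/1⌋ = 2.
Subsquare (5′×2.5′, letters a–x): lon ⌊1.63188/0.0833333⌋ = 19 → t; lat ⌊0.72647/0.0416667⌋ = 17 → r.
Extended square (30″×15″, digits 0–9): lon ⌊0.04855/0.00833333⌋ = 5; lat ⌊0.01814/0.00416667⌋ = 4.

IJ32tr54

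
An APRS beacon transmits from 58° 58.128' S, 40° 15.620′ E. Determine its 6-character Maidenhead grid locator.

Add 180° to longitude and 90° to latitude: 220.2603, 31.0312.
Field (20°×10°, letters A–R): lon ⌊220.2603/20⌋ = 11 → L; lat ⌊31.0312/10⌋ = 3 → D.
Square (2°×1°, digits 0–9): lon ⌊0.2603/2⌋ = 0; lat ⌊1.0312/1⌋ = 1.
Subsquare (5′×2.5′, letters a–x): lon ⌊0.2603/0.0833333⌋ = 3 → d; lat ⌊0.0312/0.0416667⌋ = 0 → a.

LD01da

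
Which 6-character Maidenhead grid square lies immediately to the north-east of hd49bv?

Longitude subsquare b = 1; +1 → 2 = c.
Latitude subsquare v = 21; +1 → 22 = w.

HD49cw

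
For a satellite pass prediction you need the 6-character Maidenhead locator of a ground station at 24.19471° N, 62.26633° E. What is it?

ML14de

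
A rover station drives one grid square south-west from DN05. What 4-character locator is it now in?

CN94

Longitude square 0; −1 → -1, wraps to 9, carry into field.
Longitude field D = 3; −1 → 2 = C.
Latitude square 5; −1 → 4.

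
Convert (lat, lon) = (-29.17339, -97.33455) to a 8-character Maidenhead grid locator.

EG10ht98

Shift to the Maidenhead origin (180°W, 90°S): lon 82.66545, lat 60.82661.
Field (20°×10°, letters A–R): 82.66545/20 → 4 → E, 60.82661/10 → 6 → G; chars EG.
Square (2°×1°, digits 0–9): 2.66545/2 → 1, 0.82661/1 → 0; chars 10.
Subsquare (5′×2.5′, letters a–x): 0.66545/0.0833333 → 7 → h, 0.82661/0.0416667 → 19 → t; chars ht.
Extended square (30″×15″, digits 0–9): 0.08212/0.00833333 → 9, 0.03494/0.00416667 → 8; chars 98.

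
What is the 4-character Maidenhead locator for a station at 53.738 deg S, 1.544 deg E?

Add 180° to longitude and 90° to latitude: 181.54, 36.26.
Field: 181.54/20 → 9 → J, 36.26/10 → 3 → D; chars JD.
Square: 1.54/2 → 0, 6.26/1 → 6; chars 06.

JD06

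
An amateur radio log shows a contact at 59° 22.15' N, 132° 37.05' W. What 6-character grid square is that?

CO39qi

Shift to the Maidenhead origin (180°W, 90°S): lon 47.3825, lat 149.3692.
Field: 47.3825/20 → 2 → C, 149.3692/10 → 14 → O; chars CO.
Square: 7.3825/2 → 3, 9.3692/1 → 9; chars 39.
Subsquare: 1.3825/0.0833333 → 16 → q, 0.3692/0.0416667 → 8 → i; chars qi.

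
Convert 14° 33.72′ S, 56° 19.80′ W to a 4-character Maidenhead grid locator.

GH15

Add 180° to longitude and 90° to latitude: 123.67, 75.44.
Field (20°×10°, letters A–R): lon ⌊123.67/20⌋ = 6 → G; lat ⌊75.44/10⌋ = 7 → H.
Square (2°×1°, digits 0–9): lon ⌊3.67/2⌋ = 1; lat ⌊5.44/1⌋ = 5.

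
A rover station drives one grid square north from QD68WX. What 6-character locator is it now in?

Latitude subsquare x = 23; +1 → 24, wraps to 0 = a, carry into square.
Latitude square 8; +1 → 9.
The longitude characters are unchanged.

QD69wa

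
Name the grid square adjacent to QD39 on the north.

Latitude square 9; +1 → 10, wraps to 0, carry into field.
Latitude field D = 3; +1 → 4 = E.
The longitude characters are unchanged.

QE30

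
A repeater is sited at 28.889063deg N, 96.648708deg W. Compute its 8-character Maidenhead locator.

EL18qv23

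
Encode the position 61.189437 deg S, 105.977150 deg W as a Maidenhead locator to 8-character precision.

Shift to the Maidenhead origin (180°W, 90°S): lon 74.02285, lat 28.81056.
Field: 74.02285/20 → 3 → D, 28.81056/10 → 2 → C; chars DC.
Square: 14.02285/2 → 7, 8.81056/1 → 8; chars 78.
Subsquare: 0.02285/0.0833333 → 0 → a, 0.81056/0.0416667 → 19 → t; chars at.
Extended square: 0.02285/0.00833333 → 2, 0.01890/0.00416667 → 4; chars 24.

DC78at24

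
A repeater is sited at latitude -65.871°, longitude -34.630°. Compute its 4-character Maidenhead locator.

Offset from 180°W / 90°S: lon 145.37°, lat 24.13°.
Field (20°×10°, letters A–R): lon ⌊145.37/20⌋ = 7 → H; lat ⌊24.13/10⌋ = 2 → C.
Square (2°×1°, digits 0–9): lon ⌊5.37/2⌋ = 2; lat ⌊4.13/1⌋ = 4.

HC24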